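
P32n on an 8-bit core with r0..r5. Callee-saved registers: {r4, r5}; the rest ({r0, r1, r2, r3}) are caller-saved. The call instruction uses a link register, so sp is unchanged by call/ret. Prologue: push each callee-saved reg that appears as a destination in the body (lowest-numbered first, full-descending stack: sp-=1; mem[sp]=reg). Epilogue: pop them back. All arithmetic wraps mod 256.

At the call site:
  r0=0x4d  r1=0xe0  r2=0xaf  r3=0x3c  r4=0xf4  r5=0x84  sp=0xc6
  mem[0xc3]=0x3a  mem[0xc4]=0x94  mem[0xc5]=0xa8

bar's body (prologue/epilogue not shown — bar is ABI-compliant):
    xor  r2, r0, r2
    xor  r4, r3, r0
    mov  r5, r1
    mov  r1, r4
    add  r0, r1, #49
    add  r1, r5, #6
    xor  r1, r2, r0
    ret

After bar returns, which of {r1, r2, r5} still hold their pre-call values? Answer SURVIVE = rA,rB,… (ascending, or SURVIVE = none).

SURVIVE = r5

prologue: push r4 → mem[0xc5]=0xf4, sp=0xc5
prologue: push r5 → mem[0xc4]=0x84, sp=0xc4
body[0] xor  r2, r0, r2 → r2=0xe2
body[1] xor  r4, r3, r0 → r4=0x71
body[2] mov  r5, r1 → r5=0xe0
body[3] mov  r1, r4 → r1=0x71
body[4] add  r0, r1, #49 → r0=0xa2
body[5] add  r1, r5, #6 → r1=0xe6
body[6] xor  r1, r2, r0 → r1=0x40
epilogue: pop r5=0x84, sp=0xc5
epilogue: pop r4=0xf4, sp=0xc6
r1: caller-saved, written=True
r2: caller-saved, written=True
r5: callee-saved, written=True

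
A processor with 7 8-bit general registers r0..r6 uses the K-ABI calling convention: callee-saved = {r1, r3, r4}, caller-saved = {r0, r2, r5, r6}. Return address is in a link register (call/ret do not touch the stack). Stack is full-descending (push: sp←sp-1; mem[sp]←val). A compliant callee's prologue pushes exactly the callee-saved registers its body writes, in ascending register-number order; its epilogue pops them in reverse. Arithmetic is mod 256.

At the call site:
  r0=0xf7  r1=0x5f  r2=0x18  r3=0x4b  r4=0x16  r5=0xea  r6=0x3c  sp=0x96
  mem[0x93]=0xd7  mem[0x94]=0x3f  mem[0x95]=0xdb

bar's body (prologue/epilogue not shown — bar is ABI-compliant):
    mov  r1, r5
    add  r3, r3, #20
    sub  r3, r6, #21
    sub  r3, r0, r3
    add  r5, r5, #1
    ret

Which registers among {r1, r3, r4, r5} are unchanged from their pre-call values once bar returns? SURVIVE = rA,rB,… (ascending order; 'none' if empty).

prologue: push r1 → mem[0x95]=0x5f, sp=0x95
prologue: push r3 → mem[0x94]=0x4b, sp=0x94
body[0] mov  r1, r5 → r1=0xea
body[1] add  r3, r3, #20 → r3=0x5f
body[2] sub  r3, r6, #21 → r3=0x27
body[3] sub  r3, r0, r3 → r3=0xd0
body[4] add  r5, r5, #1 → r5=0xeb
epilogue: pop r3=0x4b, sp=0x95
epilogue: pop r1=0x5f, sp=0x96
r1: callee-saved, written=True
r3: callee-saved, written=True
r4: callee-saved, written=False
r5: caller-saved, written=True

SURVIVE = r1,r3,r4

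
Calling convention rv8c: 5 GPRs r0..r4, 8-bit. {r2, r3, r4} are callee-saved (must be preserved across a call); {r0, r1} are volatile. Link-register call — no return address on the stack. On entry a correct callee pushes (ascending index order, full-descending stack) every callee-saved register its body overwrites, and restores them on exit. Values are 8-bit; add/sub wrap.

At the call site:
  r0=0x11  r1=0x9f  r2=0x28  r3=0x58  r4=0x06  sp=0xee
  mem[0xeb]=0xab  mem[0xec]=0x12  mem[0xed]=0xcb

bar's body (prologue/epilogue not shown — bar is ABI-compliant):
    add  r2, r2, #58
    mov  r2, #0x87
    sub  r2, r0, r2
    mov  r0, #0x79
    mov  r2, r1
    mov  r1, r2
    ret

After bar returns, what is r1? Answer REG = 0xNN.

prologue: push r2 -> mem[0xed]=0x28, sp=0xed
body[0] add  r2, r2, #58 -> r2=0x62
body[1] mov  r2, #0x87 -> r2=0x87
body[2] sub  r2, r0, r2 -> r2=0x8a
body[3] mov  r0, #0x79 -> r0=0x79
body[4] mov  r2, r1 -> r2=0x9f
body[5] mov  r1, r2 -> r1=0x9f
epilogue: pop r2=0x28, sp=0xee
r1 is caller-saved -> body value

REG = 0x9f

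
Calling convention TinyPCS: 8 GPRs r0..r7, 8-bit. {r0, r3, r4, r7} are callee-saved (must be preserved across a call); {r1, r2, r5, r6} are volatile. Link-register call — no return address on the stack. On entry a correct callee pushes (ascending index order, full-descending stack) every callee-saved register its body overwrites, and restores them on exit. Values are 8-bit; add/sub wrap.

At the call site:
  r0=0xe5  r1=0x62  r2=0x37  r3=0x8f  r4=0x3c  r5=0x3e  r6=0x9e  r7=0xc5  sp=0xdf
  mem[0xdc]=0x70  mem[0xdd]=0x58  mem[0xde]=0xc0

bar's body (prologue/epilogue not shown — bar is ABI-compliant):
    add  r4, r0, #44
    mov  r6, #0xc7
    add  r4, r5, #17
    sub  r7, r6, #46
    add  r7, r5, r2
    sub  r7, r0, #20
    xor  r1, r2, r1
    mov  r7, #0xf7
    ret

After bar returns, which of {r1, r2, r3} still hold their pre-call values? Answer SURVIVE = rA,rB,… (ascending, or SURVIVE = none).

prologue: push r4 → mem[0xde]=0x3c, sp=0xde
prologue: push r7 → mem[0xdd]=0xc5, sp=0xdd
body[0] add  r4, r0, #44 → r4=0x11
body[1] mov  r6, #0xc7 → r6=0xc7
body[2] add  r4, r5, #17 → r4=0x4f
body[3] sub  r7, r6, #46 → r7=0x99
body[4] add  r7, r5, r2 → r7=0x75
body[5] sub  r7, r0, #20 → r7=0xd1
body[6] xor  r1, r2, r1 → r1=0x55
body[7] mov  r7, #0xf7 → r7=0xf7
epilogue: pop r7=0xc5, sp=0xde
epilogue: pop r4=0x3c, sp=0xdf
r1: caller-saved, written=True
r2: caller-saved, written=False
r3: callee-saved, written=False

SURVIVE = r2,r3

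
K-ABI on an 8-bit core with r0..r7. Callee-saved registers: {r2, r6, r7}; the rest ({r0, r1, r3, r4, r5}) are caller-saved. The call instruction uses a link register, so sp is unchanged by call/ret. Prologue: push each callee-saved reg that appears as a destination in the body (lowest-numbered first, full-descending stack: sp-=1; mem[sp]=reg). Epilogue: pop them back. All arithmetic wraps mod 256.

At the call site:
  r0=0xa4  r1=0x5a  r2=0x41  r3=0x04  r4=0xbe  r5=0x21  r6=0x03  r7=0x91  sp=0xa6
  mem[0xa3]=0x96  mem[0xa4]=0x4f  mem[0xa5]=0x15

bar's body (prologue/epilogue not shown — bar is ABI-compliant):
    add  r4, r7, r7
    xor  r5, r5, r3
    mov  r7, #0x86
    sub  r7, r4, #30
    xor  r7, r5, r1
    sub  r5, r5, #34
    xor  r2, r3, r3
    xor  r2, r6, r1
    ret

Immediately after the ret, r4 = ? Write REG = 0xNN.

REG = 0x22

prologue: push r2 → mem[0xa5]=0x41, sp=0xa5
prologue: push r7 → mem[0xa4]=0x91, sp=0xa4
body[0] add  r4, r7, r7 → r4=0x22
body[1] xor  r5, r5, r3 → r5=0x25
body[2] mov  r7, #0x86 → r7=0x86
body[3] sub  r7, r4, #30 → r7=0x04
body[4] xor  r7, r5, r1 → r7=0x7f
body[5] sub  r5, r5, #34 → r5=0x03
body[6] xor  r2, r3, r3 → r2=0x00
body[7] xor  r2, r6, r1 → r2=0x59
epilogue: pop r7=0x91, sp=0xa5
epilogue: pop r2=0x41, sp=0xa6
r4 is caller-saved → body value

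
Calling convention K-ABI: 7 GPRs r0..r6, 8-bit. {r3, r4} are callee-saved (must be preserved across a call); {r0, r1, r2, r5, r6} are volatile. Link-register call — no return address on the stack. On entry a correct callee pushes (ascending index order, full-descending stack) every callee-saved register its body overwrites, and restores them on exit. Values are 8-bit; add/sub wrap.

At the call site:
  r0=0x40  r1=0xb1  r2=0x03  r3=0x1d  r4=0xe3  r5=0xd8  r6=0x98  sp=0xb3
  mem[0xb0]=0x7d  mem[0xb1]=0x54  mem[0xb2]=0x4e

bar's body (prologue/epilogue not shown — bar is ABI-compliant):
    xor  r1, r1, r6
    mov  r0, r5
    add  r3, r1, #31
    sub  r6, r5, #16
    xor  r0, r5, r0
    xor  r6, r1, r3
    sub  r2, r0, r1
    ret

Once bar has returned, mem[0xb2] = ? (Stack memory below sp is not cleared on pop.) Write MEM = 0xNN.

MEM = 0x1d

prologue: push r3 -> mem[0xb2]=0x1d, sp=0xb2
body[0] xor  r1, r1, r6 -> r1=0x29
body[1] mov  r0, r5 -> r0=0xd8
body[2] add  r3, r1, #31 -> r3=0x48
body[3] sub  r6, r5, #16 -> r6=0xc8
body[4] xor  r0, r5, r0 -> r0=0x00
body[5] xor  r6, r1, r3 -> r6=0x61
body[6] sub  r2, r0, r1 -> r2=0xd7
epilogue: pop r3=0x1d, sp=0xb3
prologue pushed ['r3'] at ['0xb2']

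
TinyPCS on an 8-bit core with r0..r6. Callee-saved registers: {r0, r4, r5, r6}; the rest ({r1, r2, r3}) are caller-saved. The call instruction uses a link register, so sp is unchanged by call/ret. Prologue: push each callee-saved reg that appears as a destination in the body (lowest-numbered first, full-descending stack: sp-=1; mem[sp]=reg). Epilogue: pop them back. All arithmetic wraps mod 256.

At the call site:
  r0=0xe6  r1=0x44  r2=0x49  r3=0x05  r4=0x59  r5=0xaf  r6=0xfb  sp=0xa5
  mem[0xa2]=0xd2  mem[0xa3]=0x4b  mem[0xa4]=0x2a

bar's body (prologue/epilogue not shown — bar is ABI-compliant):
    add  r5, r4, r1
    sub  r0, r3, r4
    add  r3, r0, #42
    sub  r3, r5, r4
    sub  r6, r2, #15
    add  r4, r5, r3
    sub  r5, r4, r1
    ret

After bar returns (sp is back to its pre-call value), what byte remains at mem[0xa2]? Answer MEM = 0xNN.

prologue: push r0 -> mem[0xa4]=0xe6, sp=0xa4
prologue: push r4 -> mem[0xa3]=0x59, sp=0xa3
prologue: push r5 -> mem[0xa2]=0xaf, sp=0xa2
prologue: push r6 -> mem[0xa1]=0xfb, sp=0xa1
body[0] add  r5, r4, r1 -> r5=0x9d
body[1] sub  r0, r3, r4 -> r0=0xac
body[2] add  r3, r0, #42 -> r3=0xd6
body[3] sub  r3, r5, r4 -> r3=0x44
body[4] sub  r6, r2, #15 -> r6=0x3a
body[5] add  r4, r5, r3 -> r4=0xe1
body[6] sub  r5, r4, r1 -> r5=0x9d
epilogue: pop r6=0xfb, sp=0xa2
epilogue: pop r5=0xaf, sp=0xa3
epilogue: pop r4=0x59, sp=0xa4
epilogue: pop r0=0xe6, sp=0xa5
prologue pushed ['r0', 'r4', 'r5', 'r6'] at ['0xa4', '0xa3', '0xa2', '0xa1']

MEM = 0xaf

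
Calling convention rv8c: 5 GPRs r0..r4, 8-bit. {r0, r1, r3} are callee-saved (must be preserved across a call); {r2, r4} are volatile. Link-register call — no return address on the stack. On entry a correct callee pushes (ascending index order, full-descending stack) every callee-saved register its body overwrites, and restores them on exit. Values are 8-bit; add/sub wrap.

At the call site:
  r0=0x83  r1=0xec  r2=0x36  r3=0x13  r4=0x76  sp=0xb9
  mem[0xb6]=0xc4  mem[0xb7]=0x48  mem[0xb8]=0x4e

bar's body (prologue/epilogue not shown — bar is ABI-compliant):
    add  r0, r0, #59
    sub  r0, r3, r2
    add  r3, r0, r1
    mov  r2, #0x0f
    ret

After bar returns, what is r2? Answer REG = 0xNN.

REG = 0x0f

prologue: push r0 -> mem[0xb8]=0x83, sp=0xb8
prologue: push r3 -> mem[0xb7]=0x13, sp=0xb7
body[0] add  r0, r0, #59 -> r0=0xbe
body[1] sub  r0, r3, r2 -> r0=0xdd
body[2] add  r3, r0, r1 -> r3=0xc9
body[3] mov  r2, #0x0f -> r2=0x0f
epilogue: pop r3=0x13, sp=0xb8
epilogue: pop r0=0x83, sp=0xb9
r2 is caller-saved -> body value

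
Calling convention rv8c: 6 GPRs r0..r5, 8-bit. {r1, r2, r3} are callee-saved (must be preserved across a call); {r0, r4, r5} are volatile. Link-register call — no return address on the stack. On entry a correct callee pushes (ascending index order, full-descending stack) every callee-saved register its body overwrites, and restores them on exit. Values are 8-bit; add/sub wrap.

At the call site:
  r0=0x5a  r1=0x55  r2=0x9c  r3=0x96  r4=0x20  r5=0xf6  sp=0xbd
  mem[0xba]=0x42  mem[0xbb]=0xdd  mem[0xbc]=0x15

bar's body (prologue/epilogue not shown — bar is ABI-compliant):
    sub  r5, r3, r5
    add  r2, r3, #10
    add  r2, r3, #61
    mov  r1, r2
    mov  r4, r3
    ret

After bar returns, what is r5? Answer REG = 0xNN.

prologue: push r1 → mem[0xbc]=0x55, sp=0xbc
prologue: push r2 → mem[0xbb]=0x9c, sp=0xbb
body[0] sub  r5, r3, r5 → r5=0xa0
body[1] add  r2, r3, #10 → r2=0xa0
body[2] add  r2, r3, #61 → r2=0xd3
body[3] mov  r1, r2 → r1=0xd3
body[4] mov  r4, r3 → r4=0x96
epilogue: pop r2=0x9c, sp=0xbc
epilogue: pop r1=0x55, sp=0xbd
r5 is caller-saved → body value

REG = 0xa0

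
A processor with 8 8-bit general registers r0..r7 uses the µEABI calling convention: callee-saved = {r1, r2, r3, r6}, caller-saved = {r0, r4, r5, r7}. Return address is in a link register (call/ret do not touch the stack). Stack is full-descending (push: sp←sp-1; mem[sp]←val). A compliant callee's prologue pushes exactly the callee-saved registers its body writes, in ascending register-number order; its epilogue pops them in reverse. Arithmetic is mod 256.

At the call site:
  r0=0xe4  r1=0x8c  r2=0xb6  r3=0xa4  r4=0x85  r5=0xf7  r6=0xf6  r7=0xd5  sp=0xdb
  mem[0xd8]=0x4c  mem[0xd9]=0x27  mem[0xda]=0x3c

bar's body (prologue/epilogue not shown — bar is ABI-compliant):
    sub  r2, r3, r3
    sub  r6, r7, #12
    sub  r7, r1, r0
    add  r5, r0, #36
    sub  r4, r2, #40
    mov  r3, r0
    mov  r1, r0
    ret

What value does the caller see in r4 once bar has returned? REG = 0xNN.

prologue: push r1 -> mem[0xda]=0x8c, sp=0xda
prologue: push r2 -> mem[0xd9]=0xb6, sp=0xd9
prologue: push r3 -> mem[0xd8]=0xa4, sp=0xd8
prologue: push r6 -> mem[0xd7]=0xf6, sp=0xd7
body[0] sub  r2, r3, r3 -> r2=0x00
body[1] sub  r6, r7, #12 -> r6=0xc9
body[2] sub  r7, r1, r0 -> r7=0xa8
body[3] add  r5, r0, #36 -> r5=0x08
body[4] sub  r4, r2, #40 -> r4=0xd8
body[5] mov  r3, r0 -> r3=0xe4
body[6] mov  r1, r0 -> r1=0xe4
epilogue: pop r6=0xf6, sp=0xd8
epilogue: pop r3=0xa4, sp=0xd9
epilogue: pop r2=0xb6, sp=0xda
epilogue: pop r1=0x8c, sp=0xdb
r4 is caller-saved -> body value

REG = 0xd8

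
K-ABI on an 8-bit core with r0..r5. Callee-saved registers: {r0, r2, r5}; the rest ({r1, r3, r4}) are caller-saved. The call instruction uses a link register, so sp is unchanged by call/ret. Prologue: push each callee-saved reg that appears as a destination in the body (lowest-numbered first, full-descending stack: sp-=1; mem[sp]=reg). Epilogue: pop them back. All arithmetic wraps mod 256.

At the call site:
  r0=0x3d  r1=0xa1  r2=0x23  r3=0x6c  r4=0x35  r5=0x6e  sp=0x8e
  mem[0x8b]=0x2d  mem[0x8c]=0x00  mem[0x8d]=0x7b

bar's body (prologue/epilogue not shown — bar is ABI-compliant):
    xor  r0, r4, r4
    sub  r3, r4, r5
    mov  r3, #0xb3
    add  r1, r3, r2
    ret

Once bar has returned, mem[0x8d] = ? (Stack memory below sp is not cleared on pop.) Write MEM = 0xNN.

MEM = 0x3d

prologue: push r0 -> mem[0x8d]=0x3d, sp=0x8d
body[0] xor  r0, r4, r4 -> r0=0x00
body[1] sub  r3, r4, r5 -> r3=0xc7
body[2] mov  r3, #0xb3 -> r3=0xb3
body[3] add  r1, r3, r2 -> r1=0xd6
epilogue: pop r0=0x3d, sp=0x8e
prologue pushed ['r0'] at ['0x8d']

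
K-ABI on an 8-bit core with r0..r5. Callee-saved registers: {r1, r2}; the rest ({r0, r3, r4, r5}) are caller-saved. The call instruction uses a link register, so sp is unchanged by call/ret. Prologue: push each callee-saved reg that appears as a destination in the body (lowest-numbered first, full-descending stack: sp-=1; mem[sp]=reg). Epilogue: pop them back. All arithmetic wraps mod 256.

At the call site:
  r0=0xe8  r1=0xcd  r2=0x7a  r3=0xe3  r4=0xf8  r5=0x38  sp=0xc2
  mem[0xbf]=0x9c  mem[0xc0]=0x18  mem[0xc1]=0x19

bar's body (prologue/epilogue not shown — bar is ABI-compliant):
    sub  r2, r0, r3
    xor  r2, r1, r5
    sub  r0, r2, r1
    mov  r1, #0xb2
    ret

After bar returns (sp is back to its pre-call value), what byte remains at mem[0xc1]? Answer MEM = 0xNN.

MEM = 0xcd

prologue: push r1 -> mem[0xc1]=0xcd, sp=0xc1
prologue: push r2 -> mem[0xc0]=0x7a, sp=0xc0
body[0] sub  r2, r0, r3 -> r2=0x05
body[1] xor  r2, r1, r5 -> r2=0xf5
body[2] sub  r0, r2, r1 -> r0=0x28
body[3] mov  r1, #0xb2 -> r1=0xb2
epilogue: pop r2=0x7a, sp=0xc1
epilogue: pop r1=0xcd, sp=0xc2
prologue pushed ['r1', 'r2'] at ['0xc1', '0xc0']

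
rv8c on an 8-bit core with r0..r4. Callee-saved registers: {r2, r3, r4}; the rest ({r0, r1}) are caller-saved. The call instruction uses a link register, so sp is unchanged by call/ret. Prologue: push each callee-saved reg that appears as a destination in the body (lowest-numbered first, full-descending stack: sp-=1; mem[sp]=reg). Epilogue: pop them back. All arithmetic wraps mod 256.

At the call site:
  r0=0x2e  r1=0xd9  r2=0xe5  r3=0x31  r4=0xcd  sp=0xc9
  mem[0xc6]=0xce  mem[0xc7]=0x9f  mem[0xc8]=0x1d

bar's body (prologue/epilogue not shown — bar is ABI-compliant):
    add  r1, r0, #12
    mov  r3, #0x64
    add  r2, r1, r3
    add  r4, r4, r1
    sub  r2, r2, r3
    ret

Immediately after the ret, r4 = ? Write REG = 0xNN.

REG = 0xcd

prologue: push r2 → mem[0xc8]=0xe5, sp=0xc8
prologue: push r3 → mem[0xc7]=0x31, sp=0xc7
prologue: push r4 → mem[0xc6]=0xcd, sp=0xc6
body[0] add  r1, r0, #12 → r1=0x3a
body[1] mov  r3, #0x64 → r3=0x64
body[2] add  r2, r1, r3 → r2=0x9e
body[3] add  r4, r4, r1 → r4=0x07
body[4] sub  r2, r2, r3 → r2=0x3a
epilogue: pop r4=0xcd, sp=0xc7
epilogue: pop r3=0x31, sp=0xc8
epilogue: pop r2=0xe5, sp=0xc9
r4 is callee-saved → restored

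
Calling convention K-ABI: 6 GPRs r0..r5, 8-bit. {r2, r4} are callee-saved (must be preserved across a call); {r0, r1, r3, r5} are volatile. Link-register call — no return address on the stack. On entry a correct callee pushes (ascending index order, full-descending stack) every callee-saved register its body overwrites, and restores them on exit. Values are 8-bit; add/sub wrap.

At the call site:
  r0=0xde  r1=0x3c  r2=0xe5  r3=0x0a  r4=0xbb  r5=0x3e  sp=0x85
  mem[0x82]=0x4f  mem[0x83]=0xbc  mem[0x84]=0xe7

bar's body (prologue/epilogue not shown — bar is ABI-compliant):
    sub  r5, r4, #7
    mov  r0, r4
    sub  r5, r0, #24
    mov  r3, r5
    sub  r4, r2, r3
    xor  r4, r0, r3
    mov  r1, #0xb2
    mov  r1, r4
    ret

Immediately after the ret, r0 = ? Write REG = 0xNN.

REG = 0xbb

prologue: push r4 → mem[0x84]=0xbb, sp=0x84
body[0] sub  r5, r4, #7 → r5=0xb4
body[1] mov  r0, r4 → r0=0xbb
body[2] sub  r5, r0, #24 → r5=0xa3
body[3] mov  r3, r5 → r3=0xa3
body[4] sub  r4, r2, r3 → r4=0x42
body[5] xor  r4, r0, r3 → r4=0x18
body[6] mov  r1, #0xb2 → r1=0xb2
body[7] mov  r1, r4 → r1=0x18
epilogue: pop r4=0xbb, sp=0x85
r0 is caller-saved → body value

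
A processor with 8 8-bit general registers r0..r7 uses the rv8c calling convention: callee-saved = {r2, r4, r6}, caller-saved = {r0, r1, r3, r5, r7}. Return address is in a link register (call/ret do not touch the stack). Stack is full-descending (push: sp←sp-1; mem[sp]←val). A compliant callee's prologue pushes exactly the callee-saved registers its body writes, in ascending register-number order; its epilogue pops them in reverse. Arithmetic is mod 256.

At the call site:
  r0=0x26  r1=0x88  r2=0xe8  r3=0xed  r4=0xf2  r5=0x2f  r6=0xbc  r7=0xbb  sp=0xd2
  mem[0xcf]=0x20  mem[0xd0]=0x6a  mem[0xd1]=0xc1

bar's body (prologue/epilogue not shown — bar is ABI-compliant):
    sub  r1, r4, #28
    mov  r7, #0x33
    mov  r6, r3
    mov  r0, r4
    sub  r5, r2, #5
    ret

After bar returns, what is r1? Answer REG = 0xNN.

REG = 0xd6

prologue: push r6 -> mem[0xd1]=0xbc, sp=0xd1
body[0] sub  r1, r4, #28 -> r1=0xd6
body[1] mov  r7, #0x33 -> r7=0x33
body[2] mov  r6, r3 -> r6=0xed
body[3] mov  r0, r4 -> r0=0xf2
body[4] sub  r5, r2, #5 -> r5=0xe3
epilogue: pop r6=0xbc, sp=0xd2
r1 is caller-saved -> body value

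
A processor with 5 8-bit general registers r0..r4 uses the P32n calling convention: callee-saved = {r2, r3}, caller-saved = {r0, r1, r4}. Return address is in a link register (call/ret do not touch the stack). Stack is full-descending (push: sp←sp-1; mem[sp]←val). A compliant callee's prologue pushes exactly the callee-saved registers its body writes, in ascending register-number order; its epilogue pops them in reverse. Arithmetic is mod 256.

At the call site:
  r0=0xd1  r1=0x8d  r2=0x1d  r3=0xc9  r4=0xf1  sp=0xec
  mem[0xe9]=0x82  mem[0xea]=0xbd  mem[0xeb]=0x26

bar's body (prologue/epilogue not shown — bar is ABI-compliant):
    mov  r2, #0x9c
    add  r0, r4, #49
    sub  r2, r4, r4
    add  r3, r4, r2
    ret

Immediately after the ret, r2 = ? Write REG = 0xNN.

REG = 0x1d

prologue: push r2 -> mem[0xeb]=0x1d, sp=0xeb
prologue: push r3 -> mem[0xea]=0xc9, sp=0xea
body[0] mov  r2, #0x9c -> r2=0x9c
body[1] add  r0, r4, #49 -> r0=0x22
body[2] sub  r2, r4, r4 -> r2=0x00
body[3] add  r3, r4, r2 -> r3=0xf1
epilogue: pop r3=0xc9, sp=0xeb
epilogue: pop r2=0x1d, sp=0xec
r2 is callee-saved -> restored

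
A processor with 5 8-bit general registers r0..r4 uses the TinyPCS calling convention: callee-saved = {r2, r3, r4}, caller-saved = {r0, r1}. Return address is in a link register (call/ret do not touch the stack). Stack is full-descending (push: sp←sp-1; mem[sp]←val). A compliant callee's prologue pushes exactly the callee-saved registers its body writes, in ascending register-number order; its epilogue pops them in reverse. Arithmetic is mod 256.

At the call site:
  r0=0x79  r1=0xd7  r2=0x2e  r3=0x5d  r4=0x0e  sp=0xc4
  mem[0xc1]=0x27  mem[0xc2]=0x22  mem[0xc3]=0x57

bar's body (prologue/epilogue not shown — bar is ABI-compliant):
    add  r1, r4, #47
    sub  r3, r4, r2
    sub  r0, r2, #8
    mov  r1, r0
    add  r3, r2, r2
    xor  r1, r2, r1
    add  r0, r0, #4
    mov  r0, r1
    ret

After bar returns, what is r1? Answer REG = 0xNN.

REG = 0x08

prologue: push r3 → mem[0xc3]=0x5d, sp=0xc3
body[0] add  r1, r4, #47 → r1=0x3d
body[1] sub  r3, r4, r2 → r3=0xe0
body[2] sub  r0, r2, #8 → r0=0x26
body[3] mov  r1, r0 → r1=0x26
body[4] add  r3, r2, r2 → r3=0x5c
body[5] xor  r1, r2, r1 → r1=0x08
body[6] add  r0, r0, #4 → r0=0x2a
body[7] mov  r0, r1 → r0=0x08
epilogue: pop r3=0x5d, sp=0xc4
r1 is caller-saved → body value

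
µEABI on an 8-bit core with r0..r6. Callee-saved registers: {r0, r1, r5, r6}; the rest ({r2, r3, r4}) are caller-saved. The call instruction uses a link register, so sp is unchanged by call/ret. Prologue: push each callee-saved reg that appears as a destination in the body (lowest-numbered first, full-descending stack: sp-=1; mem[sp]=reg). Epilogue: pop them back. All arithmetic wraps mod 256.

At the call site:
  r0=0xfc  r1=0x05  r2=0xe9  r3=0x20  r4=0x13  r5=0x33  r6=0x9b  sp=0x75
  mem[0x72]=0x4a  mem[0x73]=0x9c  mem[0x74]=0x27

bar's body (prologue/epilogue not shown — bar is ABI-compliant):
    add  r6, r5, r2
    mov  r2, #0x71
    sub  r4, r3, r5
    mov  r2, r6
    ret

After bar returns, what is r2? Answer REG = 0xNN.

prologue: push r6 -> mem[0x74]=0x9b, sp=0x74
body[0] add  r6, r5, r2 -> r6=0x1c
body[1] mov  r2, #0x71 -> r2=0x71
body[2] sub  r4, r3, r5 -> r4=0xed
body[3] mov  r2, r6 -> r2=0x1c
epilogue: pop r6=0x9b, sp=0x75
r2 is caller-saved -> body value

REG = 0x1c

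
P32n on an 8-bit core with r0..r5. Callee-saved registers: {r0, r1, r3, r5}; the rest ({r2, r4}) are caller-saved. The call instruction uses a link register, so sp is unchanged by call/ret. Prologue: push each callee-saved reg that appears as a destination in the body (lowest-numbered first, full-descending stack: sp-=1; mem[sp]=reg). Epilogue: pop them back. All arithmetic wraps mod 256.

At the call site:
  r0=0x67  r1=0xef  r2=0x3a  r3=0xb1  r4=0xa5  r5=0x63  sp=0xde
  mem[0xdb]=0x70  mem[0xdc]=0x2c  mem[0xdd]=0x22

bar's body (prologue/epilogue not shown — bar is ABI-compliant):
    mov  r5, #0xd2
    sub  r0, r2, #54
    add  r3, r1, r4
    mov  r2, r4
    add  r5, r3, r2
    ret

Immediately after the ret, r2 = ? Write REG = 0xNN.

REG = 0xa5

prologue: push r0 -> mem[0xdd]=0x67, sp=0xdd
prologue: push r3 -> mem[0xdc]=0xb1, sp=0xdc
prologue: push r5 -> mem[0xdb]=0x63, sp=0xdb
body[0] mov  r5, #0xd2 -> r5=0xd2
body[1] sub  r0, r2, #54 -> r0=0x04
body[2] add  r3, r1, r4 -> r3=0x94
body[3] mov  r2, r4 -> r2=0xa5
body[4] add  r5, r3, r2 -> r5=0x39
epilogue: pop r5=0x63, sp=0xdc
epilogue: pop r3=0xb1, sp=0xdd
epilogue: pop r0=0x67, sp=0xde
r2 is caller-saved -> body value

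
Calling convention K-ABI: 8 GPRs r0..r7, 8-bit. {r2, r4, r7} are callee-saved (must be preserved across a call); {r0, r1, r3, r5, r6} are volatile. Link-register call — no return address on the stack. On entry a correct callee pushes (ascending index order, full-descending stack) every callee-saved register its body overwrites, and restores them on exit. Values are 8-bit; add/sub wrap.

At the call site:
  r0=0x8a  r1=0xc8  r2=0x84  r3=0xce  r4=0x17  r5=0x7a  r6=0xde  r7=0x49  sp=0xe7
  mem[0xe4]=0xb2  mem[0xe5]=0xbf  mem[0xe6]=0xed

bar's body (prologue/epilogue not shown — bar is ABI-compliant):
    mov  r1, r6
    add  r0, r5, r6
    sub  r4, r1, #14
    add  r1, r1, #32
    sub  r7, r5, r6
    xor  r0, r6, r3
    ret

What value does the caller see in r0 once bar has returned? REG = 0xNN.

REG = 0x10

prologue: push r4 -> mem[0xe6]=0x17, sp=0xe6
prologue: push r7 -> mem[0xe5]=0x49, sp=0xe5
body[0] mov  r1, r6 -> r1=0xde
body[1] add  r0, r5, r6 -> r0=0x58
body[2] sub  r4, r1, #14 -> r4=0xd0
body[3] add  r1, r1, #32 -> r1=0xfe
body[4] sub  r7, r5, r6 -> r7=0x9c
body[5] xor  r0, r6, r3 -> r0=0x10
epilogue: pop r7=0x49, sp=0xe6
epilogue: pop r4=0x17, sp=0xe7
r0 is caller-saved -> body value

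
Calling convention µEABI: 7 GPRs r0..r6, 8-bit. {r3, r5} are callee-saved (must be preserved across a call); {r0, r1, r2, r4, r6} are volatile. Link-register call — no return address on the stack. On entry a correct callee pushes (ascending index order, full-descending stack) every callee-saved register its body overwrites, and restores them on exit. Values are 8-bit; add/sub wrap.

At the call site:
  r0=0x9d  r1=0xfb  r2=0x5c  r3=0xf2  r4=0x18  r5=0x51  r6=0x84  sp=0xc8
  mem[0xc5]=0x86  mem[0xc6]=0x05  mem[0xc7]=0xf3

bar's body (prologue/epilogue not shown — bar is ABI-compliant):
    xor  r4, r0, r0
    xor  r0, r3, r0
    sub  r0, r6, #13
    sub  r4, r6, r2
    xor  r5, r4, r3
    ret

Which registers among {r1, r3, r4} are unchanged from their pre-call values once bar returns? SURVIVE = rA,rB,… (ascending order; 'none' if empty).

prologue: push r5 → mem[0xc7]=0x51, sp=0xc7
body[0] xor  r4, r0, r0 → r4=0x00
body[1] xor  r0, r3, r0 → r0=0x6f
body[2] sub  r0, r6, #13 → r0=0x77
body[3] sub  r4, r6, r2 → r4=0x28
body[4] xor  r5, r4, r3 → r5=0xda
epilogue: pop r5=0x51, sp=0xc8
r1: caller-saved, written=False
r3: callee-saved, written=False
r4: caller-saved, written=True

SURVIVE = r1,r3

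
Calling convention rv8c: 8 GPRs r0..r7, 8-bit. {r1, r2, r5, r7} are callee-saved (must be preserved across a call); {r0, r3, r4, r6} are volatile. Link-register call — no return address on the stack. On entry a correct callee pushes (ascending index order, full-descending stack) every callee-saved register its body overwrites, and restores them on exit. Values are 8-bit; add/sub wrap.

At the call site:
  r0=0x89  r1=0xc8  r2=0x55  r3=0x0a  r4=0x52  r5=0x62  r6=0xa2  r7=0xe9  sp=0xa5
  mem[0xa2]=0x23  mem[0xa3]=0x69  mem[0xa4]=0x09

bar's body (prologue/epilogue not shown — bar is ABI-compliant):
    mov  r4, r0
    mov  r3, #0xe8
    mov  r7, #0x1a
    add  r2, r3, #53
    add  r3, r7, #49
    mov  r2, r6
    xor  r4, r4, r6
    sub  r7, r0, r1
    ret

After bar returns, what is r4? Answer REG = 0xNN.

prologue: push r2 -> mem[0xa4]=0x55, sp=0xa4
prologue: push r7 -> mem[0xa3]=0xe9, sp=0xa3
body[0] mov  r4, r0 -> r4=0x89
body[1] mov  r3, #0xe8 -> r3=0xe8
body[2] mov  r7, #0x1a -> r7=0x1a
body[3] add  r2, r3, #53 -> r2=0x1d
body[4] add  r3, r7, #49 -> r3=0x4b
body[5] mov  r2, r6 -> r2=0xa2
body[6] xor  r4, r4, r6 -> r4=0x2b
body[7] sub  r7, r0, r1 -> r7=0xc1
epilogue: pop r7=0xe9, sp=0xa4
epilogue: pop r2=0x55, sp=0xa5
r4 is caller-saved -> body value

REG = 0x2b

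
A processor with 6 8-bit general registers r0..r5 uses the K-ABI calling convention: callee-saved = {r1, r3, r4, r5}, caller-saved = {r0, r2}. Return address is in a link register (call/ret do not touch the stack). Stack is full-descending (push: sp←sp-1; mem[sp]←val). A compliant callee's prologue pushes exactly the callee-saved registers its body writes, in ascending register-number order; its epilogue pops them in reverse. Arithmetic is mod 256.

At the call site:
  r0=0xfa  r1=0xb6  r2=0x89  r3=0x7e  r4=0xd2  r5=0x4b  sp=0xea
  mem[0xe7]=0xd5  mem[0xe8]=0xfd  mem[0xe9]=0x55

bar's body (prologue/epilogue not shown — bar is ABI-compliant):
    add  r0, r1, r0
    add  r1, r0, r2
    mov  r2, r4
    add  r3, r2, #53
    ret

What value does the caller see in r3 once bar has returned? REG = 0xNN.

REG = 0x7e

prologue: push r1 → mem[0xe9]=0xb6, sp=0xe9
prologue: push r3 → mem[0xe8]=0x7e, sp=0xe8
body[0] add  r0, r1, r0 → r0=0xb0
body[1] add  r1, r0, r2 → r1=0x39
body[2] mov  r2, r4 → r2=0xd2
body[3] add  r3, r2, #53 → r3=0x07
epilogue: pop r3=0x7e, sp=0xe9
epilogue: pop r1=0xb6, sp=0xea
r3 is callee-saved → restored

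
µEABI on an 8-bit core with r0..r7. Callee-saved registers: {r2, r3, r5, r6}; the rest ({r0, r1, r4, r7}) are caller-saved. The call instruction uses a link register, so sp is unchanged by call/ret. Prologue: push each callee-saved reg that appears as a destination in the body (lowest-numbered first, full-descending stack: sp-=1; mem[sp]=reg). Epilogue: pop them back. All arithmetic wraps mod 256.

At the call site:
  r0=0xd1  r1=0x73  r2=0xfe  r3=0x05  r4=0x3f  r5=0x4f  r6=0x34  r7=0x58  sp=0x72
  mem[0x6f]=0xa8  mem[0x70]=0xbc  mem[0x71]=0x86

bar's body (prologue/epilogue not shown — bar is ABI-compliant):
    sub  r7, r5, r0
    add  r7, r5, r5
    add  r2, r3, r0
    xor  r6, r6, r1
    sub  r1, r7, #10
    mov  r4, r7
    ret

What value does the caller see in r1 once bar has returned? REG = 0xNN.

REG = 0x94

prologue: push r2 -> mem[0x71]=0xfe, sp=0x71
prologue: push r6 -> mem[0x70]=0x34, sp=0x70
body[0] sub  r7, r5, r0 -> r7=0x7e
body[1] add  r7, r5, r5 -> r7=0x9e
body[2] add  r2, r3, r0 -> r2=0xd6
body[3] xor  r6, r6, r1 -> r6=0x47
body[4] sub  r1, r7, #10 -> r1=0x94
body[5] mov  r4, r7 -> r4=0x9e
epilogue: pop r6=0x34, sp=0x71
epilogue: pop r2=0xfe, sp=0x72
r1 is caller-saved -> body value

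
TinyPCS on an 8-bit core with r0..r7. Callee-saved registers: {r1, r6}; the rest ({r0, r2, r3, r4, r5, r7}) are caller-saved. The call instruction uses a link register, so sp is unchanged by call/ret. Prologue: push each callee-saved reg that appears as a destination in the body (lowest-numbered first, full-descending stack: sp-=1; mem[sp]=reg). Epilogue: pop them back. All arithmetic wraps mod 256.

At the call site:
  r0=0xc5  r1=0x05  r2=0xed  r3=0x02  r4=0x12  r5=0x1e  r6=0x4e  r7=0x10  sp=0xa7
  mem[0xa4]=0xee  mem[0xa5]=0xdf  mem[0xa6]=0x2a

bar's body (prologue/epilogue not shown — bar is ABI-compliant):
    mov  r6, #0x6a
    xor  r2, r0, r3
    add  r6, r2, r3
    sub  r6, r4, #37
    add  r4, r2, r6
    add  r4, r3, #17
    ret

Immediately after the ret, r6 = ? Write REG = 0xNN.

prologue: push r6 → mem[0xa6]=0x4e, sp=0xa6
body[0] mov  r6, #0x6a → r6=0x6a
body[1] xor  r2, r0, r3 → r2=0xc7
body[2] add  r6, r2, r3 → r6=0xc9
body[3] sub  r6, r4, #37 → r6=0xed
body[4] add  r4, r2, r6 → r4=0xb4
body[5] add  r4, r3, #17 → r4=0x13
epilogue: pop r6=0x4e, sp=0xa7
r6 is callee-saved → restored

REG = 0x4e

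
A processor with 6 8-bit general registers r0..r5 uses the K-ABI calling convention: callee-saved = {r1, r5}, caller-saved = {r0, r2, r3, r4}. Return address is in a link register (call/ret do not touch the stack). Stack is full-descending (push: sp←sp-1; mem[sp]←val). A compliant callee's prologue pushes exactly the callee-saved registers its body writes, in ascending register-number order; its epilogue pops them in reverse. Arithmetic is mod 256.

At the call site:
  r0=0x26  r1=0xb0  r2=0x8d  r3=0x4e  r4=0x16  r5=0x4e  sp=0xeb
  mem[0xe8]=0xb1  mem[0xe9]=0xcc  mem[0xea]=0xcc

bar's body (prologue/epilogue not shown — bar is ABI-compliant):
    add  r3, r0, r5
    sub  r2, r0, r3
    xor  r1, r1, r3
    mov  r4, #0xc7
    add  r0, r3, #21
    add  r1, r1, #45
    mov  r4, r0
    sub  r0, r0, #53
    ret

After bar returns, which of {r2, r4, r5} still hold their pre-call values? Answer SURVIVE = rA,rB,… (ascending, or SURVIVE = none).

SURVIVE = r5

prologue: push r1 -> mem[0xea]=0xb0, sp=0xea
body[0] add  r3, r0, r5 -> r3=0x74
body[1] sub  r2, r0, r3 -> r2=0xb2
body[2] xor  r1, r1, r3 -> r1=0xc4
body[3] mov  r4, #0xc7 -> r4=0xc7
body[4] add  r0, r3, #21 -> r0=0x89
body[5] add  r1, r1, #45 -> r1=0xf1
body[6] mov  r4, r0 -> r4=0x89
body[7] sub  r0, r0, #53 -> r0=0x54
epilogue: pop r1=0xb0, sp=0xeb
r2: caller-saved, written=True
r4: caller-saved, written=True
r5: callee-saved, written=False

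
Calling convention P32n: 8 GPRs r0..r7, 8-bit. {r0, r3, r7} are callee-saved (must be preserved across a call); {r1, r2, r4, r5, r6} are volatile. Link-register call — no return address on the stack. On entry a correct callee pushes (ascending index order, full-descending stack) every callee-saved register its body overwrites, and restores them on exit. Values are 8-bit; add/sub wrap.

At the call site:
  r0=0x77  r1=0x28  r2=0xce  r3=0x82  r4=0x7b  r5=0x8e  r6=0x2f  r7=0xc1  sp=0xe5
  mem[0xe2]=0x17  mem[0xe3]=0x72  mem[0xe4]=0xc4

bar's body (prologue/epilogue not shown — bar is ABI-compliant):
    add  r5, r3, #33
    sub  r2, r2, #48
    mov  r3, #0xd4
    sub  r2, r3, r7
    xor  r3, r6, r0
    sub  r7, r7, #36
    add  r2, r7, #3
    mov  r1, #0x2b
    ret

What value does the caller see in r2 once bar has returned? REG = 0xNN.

prologue: push r3 -> mem[0xe4]=0x82, sp=0xe4
prologue: push r7 -> mem[0xe3]=0xc1, sp=0xe3
body[0] add  r5, r3, #33 -> r5=0xa3
body[1] sub  r2, r2, #48 -> r2=0x9e
body[2] mov  r3, #0xd4 -> r3=0xd4
body[3] sub  r2, r3, r7 -> r2=0x13
body[4] xor  r3, r6, r0 -> r3=0x58
body[5] sub  r7, r7, #36 -> r7=0x9d
body[6] add  r2, r7, #3 -> r2=0xa0
body[7] mov  r1, #0x2b -> r1=0x2b
epilogue: pop r7=0xc1, sp=0xe4
epilogue: pop r3=0x82, sp=0xe5
r2 is caller-saved -> body value

REG = 0xa0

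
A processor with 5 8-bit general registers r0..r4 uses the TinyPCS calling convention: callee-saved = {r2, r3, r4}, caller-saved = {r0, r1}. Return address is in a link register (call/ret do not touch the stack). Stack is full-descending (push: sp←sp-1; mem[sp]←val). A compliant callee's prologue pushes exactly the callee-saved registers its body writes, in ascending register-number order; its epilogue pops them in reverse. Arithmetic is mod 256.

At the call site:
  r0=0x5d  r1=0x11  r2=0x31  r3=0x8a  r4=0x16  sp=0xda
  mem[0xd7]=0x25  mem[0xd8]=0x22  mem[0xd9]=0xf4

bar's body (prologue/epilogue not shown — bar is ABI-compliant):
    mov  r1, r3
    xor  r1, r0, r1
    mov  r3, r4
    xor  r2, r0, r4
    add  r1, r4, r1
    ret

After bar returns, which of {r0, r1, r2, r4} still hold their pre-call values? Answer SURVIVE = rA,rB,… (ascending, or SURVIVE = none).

prologue: push r2 → mem[0xd9]=0x31, sp=0xd9
prologue: push r3 → mem[0xd8]=0x8a, sp=0xd8
body[0] mov  r1, r3 → r1=0x8a
body[1] xor  r1, r0, r1 → r1=0xd7
body[2] mov  r3, r4 → r3=0x16
body[3] xor  r2, r0, r4 → r2=0x4b
body[4] add  r1, r4, r1 → r1=0xed
epilogue: pop r3=0x8a, sp=0xd9
epilogue: pop r2=0x31, sp=0xda
r0: caller-saved, written=False
r1: caller-saved, written=True
r2: callee-saved, written=True
r4: callee-saved, written=False

SURVIVE = r0,r2,r4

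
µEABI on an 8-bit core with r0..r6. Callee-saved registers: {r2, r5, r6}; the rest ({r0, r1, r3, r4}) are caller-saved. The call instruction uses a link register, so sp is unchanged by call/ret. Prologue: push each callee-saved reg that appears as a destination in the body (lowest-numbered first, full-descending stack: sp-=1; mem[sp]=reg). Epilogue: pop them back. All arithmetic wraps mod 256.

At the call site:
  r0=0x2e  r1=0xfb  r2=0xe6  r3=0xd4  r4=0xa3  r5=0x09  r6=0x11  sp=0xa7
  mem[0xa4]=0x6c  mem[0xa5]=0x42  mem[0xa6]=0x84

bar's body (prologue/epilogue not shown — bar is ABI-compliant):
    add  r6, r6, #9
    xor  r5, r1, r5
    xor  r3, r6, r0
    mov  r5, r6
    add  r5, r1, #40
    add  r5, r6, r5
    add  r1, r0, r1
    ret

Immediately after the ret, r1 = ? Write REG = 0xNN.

REG = 0x29

prologue: push r5 -> mem[0xa6]=0x09, sp=0xa6
prologue: push r6 -> mem[0xa5]=0x11, sp=0xa5
body[0] add  r6, r6, #9 -> r6=0x1a
body[1] xor  r5, r1, r5 -> r5=0xf2
body[2] xor  r3, r6, r0 -> r3=0x34
body[3] mov  r5, r6 -> r5=0x1a
body[4] add  r5, r1, #40 -> r5=0x23
body[5] add  r5, r6, r5 -> r5=0x3d
body[6] add  r1, r0, r1 -> r1=0x29
epilogue: pop r6=0x11, sp=0xa6
epilogue: pop r5=0x09, sp=0xa7
r1 is caller-saved -> body value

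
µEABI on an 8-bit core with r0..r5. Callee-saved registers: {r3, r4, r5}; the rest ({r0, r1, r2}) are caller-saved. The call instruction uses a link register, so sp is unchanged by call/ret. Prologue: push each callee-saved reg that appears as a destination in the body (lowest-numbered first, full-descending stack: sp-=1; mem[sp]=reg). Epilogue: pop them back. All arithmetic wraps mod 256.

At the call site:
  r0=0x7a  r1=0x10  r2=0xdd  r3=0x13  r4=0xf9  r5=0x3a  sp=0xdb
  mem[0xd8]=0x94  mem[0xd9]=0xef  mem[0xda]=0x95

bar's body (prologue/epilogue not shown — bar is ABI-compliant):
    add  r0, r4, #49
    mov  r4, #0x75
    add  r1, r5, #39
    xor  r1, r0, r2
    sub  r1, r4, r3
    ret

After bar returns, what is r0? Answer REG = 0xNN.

prologue: push r4 → mem[0xda]=0xf9, sp=0xda
body[0] add  r0, r4, #49 → r0=0x2a
body[1] mov  r4, #0x75 → r4=0x75
body[2] add  r1, r5, #39 → r1=0x61
body[3] xor  r1, r0, r2 → r1=0xf7
body[4] sub  r1, r4, r3 → r1=0x62
epilogue: pop r4=0xf9, sp=0xdb
r0 is caller-saved → body value

REG = 0x2a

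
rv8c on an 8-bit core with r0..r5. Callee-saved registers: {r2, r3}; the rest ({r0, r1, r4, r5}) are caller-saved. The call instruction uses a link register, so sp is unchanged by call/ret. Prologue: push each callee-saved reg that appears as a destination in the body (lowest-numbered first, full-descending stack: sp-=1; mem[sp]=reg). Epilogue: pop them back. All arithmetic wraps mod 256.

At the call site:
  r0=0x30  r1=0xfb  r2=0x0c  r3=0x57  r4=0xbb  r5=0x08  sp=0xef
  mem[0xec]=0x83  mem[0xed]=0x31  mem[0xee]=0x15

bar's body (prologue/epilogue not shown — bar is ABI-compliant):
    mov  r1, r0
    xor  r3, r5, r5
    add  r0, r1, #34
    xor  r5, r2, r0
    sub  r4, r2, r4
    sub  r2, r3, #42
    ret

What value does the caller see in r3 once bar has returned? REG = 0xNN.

REG = 0x57

prologue: push r2 → mem[0xee]=0x0c, sp=0xee
prologue: push r3 → mem[0xed]=0x57, sp=0xed
body[0] mov  r1, r0 → r1=0x30
body[1] xor  r3, r5, r5 → r3=0x00
body[2] add  r0, r1, #34 → r0=0x52
body[3] xor  r5, r2, r0 → r5=0x5e
body[4] sub  r4, r2, r4 → r4=0x51
body[5] sub  r2, r3, #42 → r2=0xd6
epilogue: pop r3=0x57, sp=0xee
epilogue: pop r2=0x0c, sp=0xef
r3 is callee-saved → restored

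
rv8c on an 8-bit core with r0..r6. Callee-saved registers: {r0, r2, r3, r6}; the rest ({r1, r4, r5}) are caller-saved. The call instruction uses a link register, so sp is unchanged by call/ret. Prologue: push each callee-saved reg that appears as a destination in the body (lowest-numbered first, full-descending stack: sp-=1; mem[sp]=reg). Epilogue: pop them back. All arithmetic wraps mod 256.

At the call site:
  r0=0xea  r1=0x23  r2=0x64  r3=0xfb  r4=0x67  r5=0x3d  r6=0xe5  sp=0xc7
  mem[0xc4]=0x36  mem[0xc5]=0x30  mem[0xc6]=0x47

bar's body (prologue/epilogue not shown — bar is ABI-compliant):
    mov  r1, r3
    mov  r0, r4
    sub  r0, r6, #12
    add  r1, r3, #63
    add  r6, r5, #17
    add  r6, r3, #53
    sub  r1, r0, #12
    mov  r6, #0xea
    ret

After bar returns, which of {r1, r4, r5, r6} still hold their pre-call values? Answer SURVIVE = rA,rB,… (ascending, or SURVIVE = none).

prologue: push r0 → mem[0xc6]=0xea, sp=0xc6
prologue: push r6 → mem[0xc5]=0xe5, sp=0xc5
body[0] mov  r1, r3 → r1=0xfb
body[1] mov  r0, r4 → r0=0x67
body[2] sub  r0, r6, #12 → r0=0xd9
body[3] add  r1, r3, #63 → r1=0x3a
body[4] add  r6, r5, #17 → r6=0x4e
body[5] add  r6, r3, #53 → r6=0x30
body[6] sub  r1, r0, #12 → r1=0xcd
body[7] mov  r6, #0xea → r6=0xea
epilogue: pop r6=0xe5, sp=0xc6
epilogue: pop r0=0xea, sp=0xc7
r1: caller-saved, written=True
r4: caller-saved, written=False
r5: caller-saved, written=False
r6: callee-saved, written=True

SURVIVE = r4,r5,r6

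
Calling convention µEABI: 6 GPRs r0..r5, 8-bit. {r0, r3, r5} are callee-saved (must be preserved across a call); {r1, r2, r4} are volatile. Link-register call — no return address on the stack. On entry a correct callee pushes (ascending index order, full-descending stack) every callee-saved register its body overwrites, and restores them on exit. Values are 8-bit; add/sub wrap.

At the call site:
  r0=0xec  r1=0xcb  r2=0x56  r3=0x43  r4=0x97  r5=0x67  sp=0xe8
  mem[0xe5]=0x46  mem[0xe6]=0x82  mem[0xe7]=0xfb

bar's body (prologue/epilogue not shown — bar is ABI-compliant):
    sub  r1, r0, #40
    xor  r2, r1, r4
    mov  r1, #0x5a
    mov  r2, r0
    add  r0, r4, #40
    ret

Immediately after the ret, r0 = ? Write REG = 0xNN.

REG = 0xec

prologue: push r0 -> mem[0xe7]=0xec, sp=0xe7
body[0] sub  r1, r0, #40 -> r1=0xc4
body[1] xor  r2, r1, r4 -> r2=0x53
body[2] mov  r1, #0x5a -> r1=0x5a
body[3] mov  r2, r0 -> r2=0xec
body[4] add  r0, r4, #40 -> r0=0xbf
epilogue: pop r0=0xec, sp=0xe8
r0 is callee-saved -> restored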